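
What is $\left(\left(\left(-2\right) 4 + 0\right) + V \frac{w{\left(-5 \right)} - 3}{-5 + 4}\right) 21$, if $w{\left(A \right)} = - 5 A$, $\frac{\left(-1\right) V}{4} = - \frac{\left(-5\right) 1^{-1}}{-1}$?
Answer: $-9408$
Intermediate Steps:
$V = 20$ ($V = - 4 \left(- \frac{\left(-5\right) 1^{-1}}{-1}\right) = - 4 \left(- \left(-5\right) 1 \left(-1\right)\right) = - 4 \left(- \left(-5\right) \left(-1\right)\right) = - 4 \left(\left(-1\right) 5\right) = \left(-4\right) \left(-5\right) = 20$)
$\left(\left(\left(-2\right) 4 + 0\right) + V \frac{w{\left(-5 \right)} - 3}{-5 + 4}\right) 21 = \left(\left(\left(-2\right) 4 + 0\right) + 20 \frac{\left(-5\right) \left(-5\right) - 3}{-5 + 4}\right) 21 = \left(\left(-8 + 0\right) + 20 \frac{25 - 3}{-1}\right) 21 = \left(-8 + 20 \cdot 22 \left(-1\right)\right) 21 = \left(-8 + 20 \left(-22\right)\right) 21 = \left(-8 - 440\right) 21 = \left(-448\right) 21 = -9408$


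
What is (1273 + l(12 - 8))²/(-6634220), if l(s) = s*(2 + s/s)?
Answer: -330245/1326844 ≈ -0.24890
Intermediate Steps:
l(s) = 3*s (l(s) = s*(2 + 1) = s*3 = 3*s)
(1273 + l(12 - 8))²/(-6634220) = (1273 + 3*(12 - 8))²/(-6634220) = (1273 + 3*4)²*(-1/6634220) = (1273 + 12)²*(-1/6634220) = 1285²*(-1/6634220) = 1651225*(-1/6634220) = -330245/1326844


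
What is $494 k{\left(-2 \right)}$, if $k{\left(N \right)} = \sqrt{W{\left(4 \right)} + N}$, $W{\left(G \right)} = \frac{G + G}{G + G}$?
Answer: $494 i \approx 494.0 i$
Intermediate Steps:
$W{\left(G \right)} = 1$ ($W{\left(G \right)} = \frac{2 G}{2 G} = 2 G \frac{1}{2 G} = 1$)
$k{\left(N \right)} = \sqrt{1 + N}$
$494 k{\left(-2 \right)} = 494 \sqrt{1 - 2} = 494 \sqrt{-1} = 494 i$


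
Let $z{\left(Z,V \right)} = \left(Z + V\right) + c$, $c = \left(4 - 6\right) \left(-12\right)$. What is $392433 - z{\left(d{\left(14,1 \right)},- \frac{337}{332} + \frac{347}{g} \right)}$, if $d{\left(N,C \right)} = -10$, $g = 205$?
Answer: $\frac{26707991021}{68060} \approx 3.9242 \cdot 10^{5}$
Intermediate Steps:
$c = 24$ ($c = \left(-2\right) \left(-12\right) = 24$)
$z{\left(Z,V \right)} = 24 + V + Z$ ($z{\left(Z,V \right)} = \left(Z + V\right) + 24 = \left(V + Z\right) + 24 = 24 + V + Z$)
$392433 - z{\left(d{\left(14,1 \right)},- \frac{337}{332} + \frac{347}{g} \right)} = 392433 - \left(24 + \left(- \frac{337}{332} + \frac{347}{205}\right) - 10\right) = 392433 - \left(24 + \frac{46119}{68060} - 10\right) = 392433 - \frac{998959}{68060} = \frac{26707991021}{68060}$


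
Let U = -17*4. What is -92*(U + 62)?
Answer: 552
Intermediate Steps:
U = -68
-92*(U + 62) = -92*(-68 + 62) = -92*(-6) = 552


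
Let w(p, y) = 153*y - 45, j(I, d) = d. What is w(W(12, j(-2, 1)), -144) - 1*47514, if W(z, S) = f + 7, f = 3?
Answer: -69591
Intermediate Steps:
W(z, S) = 10 (W(z, S) = 3 + 7 = 10)
w(p, y) = -45 + 153*y
w(W(12, j(-2, 1)), -144) - 1*47514 = (-45 + 153*(-144)) - 1*47514 = (-45 - 22032) - 47514 = -22077 - 47514 = -69591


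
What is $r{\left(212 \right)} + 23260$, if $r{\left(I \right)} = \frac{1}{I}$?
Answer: $\frac{4931121}{212} \approx 23260.0$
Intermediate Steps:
$r{\left(212 \right)} + 23260 = \frac{1}{212} + 23260 = \frac{4931121}{212}$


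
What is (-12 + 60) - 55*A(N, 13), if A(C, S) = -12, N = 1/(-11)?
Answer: 708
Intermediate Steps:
N = -1/11 ≈ -0.090909
(-12 + 60) - 55*A(N, 13) = (-12 + 60) - 55*(-12) = 48 + 660 = 708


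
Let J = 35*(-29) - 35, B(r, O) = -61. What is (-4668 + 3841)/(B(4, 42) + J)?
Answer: 827/1111 ≈ 0.74437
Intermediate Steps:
J = -1050 (J = -1015 - 35 = -1050)
(-4668 + 3841)/(B(4, 42) + J) = (-4668 + 3841)/(-61 - 1050) = -827/(-1111) = -827*(-1/1111) = 827/1111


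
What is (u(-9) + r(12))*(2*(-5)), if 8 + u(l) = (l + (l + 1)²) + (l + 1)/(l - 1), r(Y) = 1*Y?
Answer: -598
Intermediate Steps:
r(Y) = Y
u(l) = -8 + l + (1 + l)² + (1 + l)/(-1 + l) (u(l) = -8 + ((l + (l + 1)²) + (l + 1)/(l - 1)) = -8 + ((l + (1 + l)²) + (1 + l)/(-1 + l)) = -8 + (l + (1 + l)² + (1 + l)/(-1 + l)) = -8 + l + (1 + l)² + (1 + l)/(-1 + l))
(u(-9) + r(12))*(2*(-5)) = ((8 + (-9)³ - 9*(-9) + 2*(-9)²)/(-1 - 9) + 12)*(2*(-5)) = ((8 - 729 + 81 + 2*81)/(-10) + 12)*(-10) = (-(8 - 729 + 81 + 162)/10 + 12)*(-10) = (-⅒*(-478) + 12)*(-10) = (239/5 + 12)*(-10) = (299/5)*(-10) = -598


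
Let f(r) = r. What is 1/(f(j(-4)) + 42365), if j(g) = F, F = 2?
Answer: 1/42367 ≈ 2.3603e-5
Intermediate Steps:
j(g) = 2
1/(f(j(-4)) + 42365) = 1/(2 + 42365) = 1/42367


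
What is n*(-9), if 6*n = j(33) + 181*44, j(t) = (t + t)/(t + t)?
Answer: -23895/2 ≈ -11948.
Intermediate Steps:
j(t) = 1 (j(t) = (2*t)/((2*t)) = (2*t)*(1/(2*t)) = 1)
n = 2655/2 (n = (1 + 181*44)/6 = (1 + 7964)/6 = (⅙)*7965 = 2655/2 ≈ 1327.5)
n*(-9) = (2655/2)*(-9) = -23895/2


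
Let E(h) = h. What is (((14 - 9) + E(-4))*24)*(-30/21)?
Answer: -240/7 ≈ -34.286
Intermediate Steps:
(((14 - 9) + E(-4))*24)*(-30/21) = (((14 - 9) - 4)*24)*(-30/21) = ((5 - 4)*24)*(-30*1/21) = (1*24)*(-10/7) = 24*(-10/7) = -240/7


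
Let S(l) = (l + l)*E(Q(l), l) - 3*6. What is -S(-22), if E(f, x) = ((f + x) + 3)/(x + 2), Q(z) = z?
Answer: 541/5 ≈ 108.20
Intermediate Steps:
E(f, x) = (3 + f + x)/(2 + x)
S(l) = -18 + 2*l*(3 + 2*l)/(2 + l) (S(l) = (l + l)*((3 + l + l)/(2 + l)) - 3*6 = (2*l)*((3 + 2*l)/(2 + l)) - 18 = 2*l*(3 + 2*l)/(2 + l) - 18 = -18 + 2*l*(3 + 2*l)/(2 + l))
-S(-22) = -4*(-9 + (-22)² - 3*(-22))/(2 - 22) = -4*(-9 + 484 + 66)/(-20) = -4*(-1)*541/20 = -1*(-541/5) = 541/5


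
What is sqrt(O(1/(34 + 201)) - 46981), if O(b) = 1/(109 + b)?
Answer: I*sqrt(1926747562661)/6404 ≈ 216.75*I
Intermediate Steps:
sqrt(O(1/(34 + 201)) - 46981) = sqrt(1/(109 + 1/(34 + 201)) - 46981) = sqrt(1/(109 + 1/235) - 46981) = sqrt(1/(25616/235) - 46981) = sqrt(235/25616 - 46981) = sqrt(-1203465061/25616) = I*sqrt(1926747562661)/6404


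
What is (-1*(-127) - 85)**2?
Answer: 1764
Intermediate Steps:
(-1*(-127) - 85)**2 = (127 - 85)**2 = 42**2 = 1764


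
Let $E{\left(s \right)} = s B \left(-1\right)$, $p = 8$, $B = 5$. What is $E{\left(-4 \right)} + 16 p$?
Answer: $148$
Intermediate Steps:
$E{\left(s \right)} = - 5 s$ ($E{\left(s \right)} = s 5 \left(-1\right) = 5 s \left(-1\right) = - 5 s$)
$E{\left(-4 \right)} + 16 p = \left(-5\right) \left(-4\right) + 16 \cdot 8 = 20 + 128 = 148$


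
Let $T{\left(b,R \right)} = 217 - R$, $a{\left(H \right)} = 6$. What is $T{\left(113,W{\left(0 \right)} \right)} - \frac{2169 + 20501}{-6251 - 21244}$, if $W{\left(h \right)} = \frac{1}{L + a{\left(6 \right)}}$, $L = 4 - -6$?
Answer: $\frac{19159573}{87984} \approx 217.76$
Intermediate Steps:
$L = 10$ ($L = 4 + 6 = 10$)
$W{\left(h \right)} = \frac{1}{16}$ ($W{\left(h \right)} = \frac{1}{10 + 6} = \frac{1}{16}$)
$T{\left(113,W{\left(0 \right)} \right)} - \frac{2169 + 20501}{-6251 - 21244} = \left(217 - \frac{1}{16}\right) - \frac{2169 + 20501}{-6251 - 21244} = \left(217 - \frac{1}{16}\right) - \frac{22670}{-27495} = \frac{3471}{16} - 22670 \left(- \frac{1}{27495}\right) = \frac{3471}{16} - - \frac{4534}{5499} = \frac{3471}{16} + \frac{4534}{5499} = \frac{19159573}{87984}$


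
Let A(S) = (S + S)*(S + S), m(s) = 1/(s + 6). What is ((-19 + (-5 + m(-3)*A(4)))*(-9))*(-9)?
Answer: -216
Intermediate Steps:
m(s) = 1/(6 + s)
A(S) = 4*S² (A(S) = (2*S)*(2*S) = 4*S²)
((-19 + (-5 + m(-3)*A(4)))*(-9))*(-9) = ((-19 + (-5 + (4*4²)/(6 - 3)))*(-9))*(-9) = ((-19 + (-5 + (4*16)/3))*(-9))*(-9) = ((-19 + (-5 + (⅓)*64))*(-9))*(-9) = ((-19 + (-5 + 64/3))*(-9))*(-9) = ((-19 + 49/3)*(-9))*(-9) = -8/3*(-9)*(-9) = 24*(-9) = -216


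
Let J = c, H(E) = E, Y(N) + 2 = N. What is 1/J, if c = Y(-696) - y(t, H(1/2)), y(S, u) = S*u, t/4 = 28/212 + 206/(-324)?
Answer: -4293/2992189 ≈ -0.0014347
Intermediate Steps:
t = -8650/4293 (t = 4*(28/212 + 206/(-324)) = 4*(28*(1/212) + 206*(-1/324)) = 4*(7/53 - 103/162) = 4*(-4325/8586) = -8650/4293 ≈ -2.0149)
Y(N) = -2 + N
c = -2992189/4293 (c = (-2 - 696) - (-8650)/(4293*2) = -698 - (-8650)/(4293*2) = -698 - 1*(-4325/4293) = -698 + 4325/4293 = -2992189/4293 ≈ -696.99)
J = -2992189/4293 ≈ -696.99
1/J = 1/(-2992189/4293) = -4293/2992189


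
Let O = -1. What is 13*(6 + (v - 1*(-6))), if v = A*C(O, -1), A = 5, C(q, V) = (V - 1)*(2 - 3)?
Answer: 286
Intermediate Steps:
C(q, V) = 1 - V (C(q, V) = (-1 + V)*(-1) = 1 - V)
v = 10 (v = 5*(1 - 1*(-1)) = 5*(1 + 1) = 5*2 = 10)
13*(6 + (v - 1*(-6))) = 13*(6 + (10 - 1*(-6))) = 13*(6 + (10 + 6)) = 13*(6 + 16) = 13*22 = 286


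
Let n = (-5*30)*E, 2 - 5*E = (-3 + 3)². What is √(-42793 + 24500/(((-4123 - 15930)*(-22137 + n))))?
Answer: I*√3531244956038477733/9084009 ≈ 206.86*I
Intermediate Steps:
E = ⅖ (E = ⅖ - (-3 + 3)²/5 = ⅖ - ⅕*0² = ⅖ - ⅕*0 = ⅖ + 0 = ⅖ ≈ 0.40000)
n = -60 (n = -5*30*(⅖) = -150*⅖ = -60)
√(-42793 + 24500/(((-4123 - 15930)*(-22137 + n)))) = √(-42793 + 24500/(((-4123 - 15930)*(-22137 - 60)))) = √(-42793 + 24500/((-20053*(-22197)))) = √(-42793 + 24500/445116441) = √(-42793 + 24500*(1/445116441)) = √(-42793 + 500/9084009) = √(-388731996637/9084009) = I*√3531244956038477733/9084009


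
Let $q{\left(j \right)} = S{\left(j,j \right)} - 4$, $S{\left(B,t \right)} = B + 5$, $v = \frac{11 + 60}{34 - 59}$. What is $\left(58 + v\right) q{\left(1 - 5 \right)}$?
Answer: $- \frac{4137}{25} \approx -165.48$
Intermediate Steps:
$v = - \frac{71}{25}$ ($v = \frac{71}{-25} = 71 \left(- \frac{1}{25}\right) = - \frac{71}{25} \approx -2.84$)
$S{\left(B,t \right)} = 5 + B$
$q{\left(j \right)} = 1 + j$ ($q{\left(j \right)} = \left(5 + j\right) - 4 = 1 + j$)
$\left(58 + v\right) q{\left(1 - 5 \right)} = \left(58 - \frac{71}{25}\right) \left(1 + \left(1 - 5\right)\right) = \frac{1379 \left(1 - 4\right)}{25} = \frac{1379}{25} \left(-3\right) = - \frac{4137}{25}$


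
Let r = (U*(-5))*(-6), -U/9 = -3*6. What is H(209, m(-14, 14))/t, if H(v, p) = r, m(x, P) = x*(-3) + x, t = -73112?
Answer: -1215/18278 ≈ -0.066473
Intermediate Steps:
U = 162 (U = -(-27)*6 = -9*(-18) = 162)
r = 4860 (r = (162*(-5))*(-6) = -810*(-6) = 4860)
m(x, P) = -2*x (m(x, P) = -3*x + x = -2*x)
H(v, p) = 4860
H(209, m(-14, 14))/t = 4860/(-73112) = 4860*(-1/73112) = -1215/18278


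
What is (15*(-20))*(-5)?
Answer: 1500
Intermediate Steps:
(15*(-20))*(-5) = -300*(-5) = 1500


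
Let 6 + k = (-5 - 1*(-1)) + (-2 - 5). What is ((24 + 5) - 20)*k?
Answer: -153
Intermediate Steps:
k = -17 (k = -6 + ((-5 - 1*(-1)) + (-2 - 5)) = -6 + ((-5 + 1) - 7) = -6 + (-4 - 7) = -6 - 11 = -17)
((24 + 5) - 20)*k = ((24 + 5) - 20)*(-17) = (29 - 20)*(-17) = 9*(-17) = -153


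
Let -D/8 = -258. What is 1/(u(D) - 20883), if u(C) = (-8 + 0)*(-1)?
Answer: -1/20875 ≈ -4.7904e-5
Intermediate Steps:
D = 2064 (D = -8*(-258) = 2064)
u(C) = 8 (u(C) = -8*(-1) = 8)
1/(u(D) - 20883) = 1/(8 - 20883) = 1/(-20875) = -1/20875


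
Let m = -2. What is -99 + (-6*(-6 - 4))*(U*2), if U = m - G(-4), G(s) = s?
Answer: 141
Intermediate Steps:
U = 2 (U = -2 - 1*(-4) = -2 + 4 = 2)
-99 + (-6*(-6 - 4))*(U*2) = -99 + (-6*(-6 - 4))*(2*2) = -99 - 6*(-10)*4 = -99 + 60*4 = -99 + 240 = 141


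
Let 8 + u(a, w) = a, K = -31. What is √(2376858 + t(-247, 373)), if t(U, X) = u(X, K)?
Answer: √2377223 ≈ 1541.8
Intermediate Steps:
u(a, w) = -8 + a
t(U, X) = -8 + X
√(2376858 + t(-247, 373)) = √(2376858 + (-8 + 373)) = √(2376858 + 365) = √2377223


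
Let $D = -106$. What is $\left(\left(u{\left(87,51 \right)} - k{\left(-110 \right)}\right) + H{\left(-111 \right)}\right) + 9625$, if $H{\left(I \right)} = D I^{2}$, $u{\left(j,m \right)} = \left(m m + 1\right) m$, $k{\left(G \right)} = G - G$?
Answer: $-1163699$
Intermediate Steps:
$k{\left(G \right)} = 0$
$u{\left(j,m \right)} = m \left(1 + m^{2}\right)$ ($u{\left(j,m \right)} = \left(m^{2} + 1\right) m = \left(1 + m^{2}\right) m = m \left(1 + m^{2}\right)$)
$H{\left(I \right)} = - 106 I^{2}$
$\left(\left(u{\left(87,51 \right)} - k{\left(-110 \right)}\right) + H{\left(-111 \right)}\right) + 9625 = \left(\left(\left(51 + 51^{3}\right) - 0\right) - 106 \left(-111\right)^{2}\right) + 9625 = \left(\left(\left(51 + 132651\right) + 0\right) - 1306026\right) + 9625 = \left(\left(132702 + 0\right) - 1306026\right) + 9625 = \left(132702 - 1306026\right) + 9625 = -1173324 + 9625 = -1163699$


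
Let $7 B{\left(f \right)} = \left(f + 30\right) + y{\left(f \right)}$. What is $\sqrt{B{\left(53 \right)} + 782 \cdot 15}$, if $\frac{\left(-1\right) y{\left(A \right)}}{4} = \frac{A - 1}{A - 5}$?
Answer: $\frac{\sqrt{5177886}}{21} \approx 108.36$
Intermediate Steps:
$y{\left(A \right)} = - \frac{4 \left(-1 + A\right)}{-5 + A}$ ($y{\left(A \right)} = - 4 \frac{A - 1}{A - 5} = - 4 \frac{-1 + A}{-5 + A} = - \frac{4 \left(-1 + A\right)}{-5 + A}$)
$B{\left(f \right)} = \frac{30}{7} + \frac{f}{7} + \frac{4 \left(1 - f\right)}{7 \left(-5 + f\right)}$ ($B{\left(f \right)} = \frac{\left(f + 30\right) + \frac{4 \left(1 - f\right)}{-5 + f}}{7} = \frac{\left(30 + f\right) + \frac{4 \left(1 - f\right)}{-5 + f}}{7} = \frac{30 + f + \frac{4 \left(1 - f\right)}{-5 + f}}{7} = \frac{30}{7} + \frac{f}{7} + \frac{4 \left(1 - f\right)}{7 \left(-5 + f\right)}$)
$\sqrt{B{\left(53 \right)} + 782 \cdot 15} = \sqrt{\frac{-146 + 53^{2} + 21 \cdot 53}{7 \left(-5 + 53\right)} + 782 \cdot 15} = \sqrt{\frac{-146 + 2809 + 1113}{7 \cdot 48} + 11730} = \sqrt{\frac{1}{7} \cdot \frac{1}{48} \cdot 3776 + 11730} = \sqrt{\frac{236}{21} + 11730} = \sqrt{\frac{246566}{21}} = \frac{\sqrt{5177886}}{21}$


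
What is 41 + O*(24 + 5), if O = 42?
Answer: 1259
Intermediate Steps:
41 + O*(24 + 5) = 41 + 42*(24 + 5) = 41 + 42*29 = 41 + 1218 = 1259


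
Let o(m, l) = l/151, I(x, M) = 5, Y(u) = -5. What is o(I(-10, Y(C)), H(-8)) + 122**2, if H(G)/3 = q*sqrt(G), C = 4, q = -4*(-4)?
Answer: 14884 + 96*I*sqrt(2)/151 ≈ 14884.0 + 0.8991*I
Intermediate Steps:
q = 16
H(G) = 48*sqrt(G) (H(G) = 3*(16*sqrt(G)) = 48*sqrt(G))
o(m, l) = l/151 (o(m, l) = l*(1/151) = l/151)
o(I(-10, Y(C)), H(-8)) + 122**2 = (48*sqrt(-8))/151 + 122**2 = (48*(2*I*sqrt(2)))/151 + 14884 = (96*I*sqrt(2))/151 + 14884 = 96*I*sqrt(2)/151 + 14884 = 14884 + 96*I*sqrt(2)/151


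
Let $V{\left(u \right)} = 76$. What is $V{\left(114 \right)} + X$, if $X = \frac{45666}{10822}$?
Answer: $\frac{434069}{5411} \approx 80.22$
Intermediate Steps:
$X = \frac{22833}{5411}$ ($X = 45666 \cdot \frac{1}{10822} = \frac{22833}{5411} \approx 4.2197$)
$V{\left(114 \right)} + X = 76 + \frac{22833}{5411} = \frac{434069}{5411}$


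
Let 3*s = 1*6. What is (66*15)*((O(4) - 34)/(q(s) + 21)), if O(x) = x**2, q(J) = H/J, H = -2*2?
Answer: -17820/19 ≈ -937.89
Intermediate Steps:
s = 2 (s = (1*6)/3 = (1/3)*6 = 2)
H = -4
q(J) = -4/J
(66*15)*((O(4) - 34)/(q(s) + 21)) = (66*15)*((4**2 - 34)/(-4/2 + 21)) = 990*((16 - 34)/(-4*1/2 + 21)) = 990*(-18/(-2 + 21)) = 990*(-18/19) = -17820/19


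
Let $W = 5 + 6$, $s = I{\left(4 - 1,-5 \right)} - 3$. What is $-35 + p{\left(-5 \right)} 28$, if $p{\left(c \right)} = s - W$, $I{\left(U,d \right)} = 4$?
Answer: $-315$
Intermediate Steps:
$s = 1$ ($s = 4 - 3 = 1$)
$W = 11$
$p{\left(c \right)} = -10$ ($p{\left(c \right)} = 1 - 11 = -10$)
$-35 + p{\left(-5 \right)} 28 = -35 - 280 = -315$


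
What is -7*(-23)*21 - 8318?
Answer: -4937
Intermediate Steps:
-7*(-23)*21 - 8318 = 161*21 - 8318 = 3381 - 8318 = -4937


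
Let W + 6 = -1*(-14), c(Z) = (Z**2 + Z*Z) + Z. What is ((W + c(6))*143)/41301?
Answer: 946/3177 ≈ 0.29777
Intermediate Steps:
c(Z) = Z + 2*Z**2 (c(Z) = (Z**2 + Z**2) + Z = 2*Z**2 + Z = Z + 2*Z**2)
W = 8 (W = -6 - 1*(-14) = -6 + 14 = 8)
((W + c(6))*143)/41301 = ((8 + 6*(1 + 2*6))*143)/41301 = ((8 + 6*(1 + 12))*143)*(1/41301) = ((8 + 6*13)*143)*(1/41301) = ((8 + 78)*143)*(1/41301) = (86*143)*(1/41301) = 12298*(1/41301) = 946/3177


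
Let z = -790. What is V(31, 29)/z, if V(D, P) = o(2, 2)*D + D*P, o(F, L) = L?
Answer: -961/790 ≈ -1.2165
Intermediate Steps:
V(D, P) = 2*D + D*P
V(31, 29)/z = (31*(2 + 29))/(-790) = (31*31)*(-1/790) = 961*(-1/790) = -961/790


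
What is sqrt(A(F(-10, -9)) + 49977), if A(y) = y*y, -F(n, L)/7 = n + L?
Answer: sqrt(67666) ≈ 260.13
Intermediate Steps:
F(n, L) = -7*L - 7*n (F(n, L) = -7*(n + L) = -7*(L + n) = -7*L - 7*n)
A(y) = y**2
sqrt(A(F(-10, -9)) + 49977) = sqrt((-7*(-9) - 7*(-10))**2 + 49977) = sqrt((63 + 70)**2 + 49977) = sqrt(133**2 + 49977) = sqrt(17689 + 49977) = sqrt(67666)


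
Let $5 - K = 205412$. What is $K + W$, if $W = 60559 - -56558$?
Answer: $-88290$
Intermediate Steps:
$K = -205407$ ($K = 5 - 205412 = -205407$)
$W = 117117$ ($W = 60559 + 56558 = 117117$)
$K + W = -205407 + 117117 = -88290$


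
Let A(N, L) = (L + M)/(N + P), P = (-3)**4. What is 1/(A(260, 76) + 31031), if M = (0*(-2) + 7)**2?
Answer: 341/10581696 ≈ 3.2225e-5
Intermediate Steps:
P = 81
M = 49 (M = (0 + 7)**2 = 7**2 = 49)
A(N, L) = (49 + L)/(81 + N) (A(N, L) = (L + 49)/(N + 81) = (49 + L)/(81 + N))
1/(A(260, 76) + 31031) = 1/((49 + 76)/(81 + 260) + 31031) = 1/(125/341 + 31031) = 1/(10581696/341) = 341/10581696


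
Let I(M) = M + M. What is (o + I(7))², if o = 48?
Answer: 3844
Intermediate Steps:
I(M) = 2*M
(o + I(7))² = (48 + 2*7)² = (48 + 14)² = 62² = 3844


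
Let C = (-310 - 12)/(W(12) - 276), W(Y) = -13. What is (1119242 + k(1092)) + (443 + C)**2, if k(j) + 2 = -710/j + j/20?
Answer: 300185383089373/228012330 ≈ 1.3165e+6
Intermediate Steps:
k(j) = -2 - 710/j + j/20 (k(j) = -2 + (-710/j + j/20) = -2 - 710/j + j/20)
C = 322/289 (C = (-310 - 12)/(-13 - 276) = -322/(-289) = -322*(-1/289) = 322/289 ≈ 1.1142)
(1119242 + k(1092)) + (443 + C)**2 = (1119242 + (-2 - 710/1092 + (1/20)*1092)) + (443 + 322/289)**2 = (1119242 + (-2 - 710*1/1092 + 273/5)) + (128349/289)**2 = (1119242 + (-2 - 355/546 + 273/5)) + 16473465801/83521 = (1119242 + 141823/2730) + 16473465801/83521 = 3055672483/2730 + 16473465801/83521 = 300185383089373/228012330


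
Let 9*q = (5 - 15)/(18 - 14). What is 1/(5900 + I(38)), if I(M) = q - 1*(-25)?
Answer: 18/106645 ≈ 0.00016878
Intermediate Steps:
q = -5/18 (q = ((5 - 15)/(18 - 14))/9 = (-10/4)/9 = (-10*¼)/9 = (⅑)*(-5/2) = -5/18 ≈ -0.27778)
I(M) = 445/18 (I(M) = -5/18 - 1*(-25) = -5/18 + 25 = 445/18)
1/(5900 + I(38)) = 1/(5900 + 445/18) = 1/(106645/18) = 18/106645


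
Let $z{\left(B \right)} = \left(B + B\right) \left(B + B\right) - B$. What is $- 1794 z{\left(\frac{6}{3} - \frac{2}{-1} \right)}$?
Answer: $-107640$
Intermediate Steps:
$z{\left(B \right)} = - B + 4 B^{2}$ ($z{\left(B \right)} = 2 B 2 B - B = 4 B^{2} - B = - B + 4 B^{2}$)
$- 1794 z{\left(\frac{6}{3} - \frac{2}{-1} \right)} = - 1794 \left(\frac{6}{3} - \frac{2}{-1}\right) \left(-1 + 4 \left(\frac{6}{3} - \frac{2}{-1}\right)\right) = - 1794 \left(6 \cdot \frac{1}{3} - -2\right) \left(-1 + 4 \left(6 \cdot \frac{1}{3} - -2\right)\right) = - 1794 \left(2 + 2\right) \left(-1 + 4 \left(2 + 2\right)\right) = - 1794 \cdot 4 \left(-1 + 4 \cdot 4\right) = - 1794 \cdot 4 \left(-1 + 16\right) = - 1794 \cdot 4 \cdot 15 = \left(-1794\right) 60 = -107640$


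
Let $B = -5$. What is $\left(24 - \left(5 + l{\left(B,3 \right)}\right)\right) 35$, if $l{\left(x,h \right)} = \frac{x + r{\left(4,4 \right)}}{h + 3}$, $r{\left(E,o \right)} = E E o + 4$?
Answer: $\frac{595}{2} \approx 297.5$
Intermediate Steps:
$r{\left(E,o \right)} = 4 + o E^{2}$ ($r{\left(E,o \right)} = E^{2} o + 4 = o E^{2} + 4 = 4 + o E^{2}$)
$l{\left(x,h \right)} = \frac{68 + x}{3 + h}$ ($l{\left(x,h \right)} = \frac{x + \left(4 + 4 \cdot 4^{2}\right)}{h + 3} = \frac{x + \left(4 + 4 \cdot 16\right)}{3 + h} = \frac{x + \left(4 + 64\right)}{3 + h} = \frac{x + 68}{3 + h} = \frac{68 + x}{3 + h}$)
$\left(24 - \left(5 + l{\left(B,3 \right)}\right)\right) 35 = \left(24 - \left(5 + \frac{68 - 5}{3 + 3}\right)\right) 35 = \left(24 - \left(5 + \frac{1}{6} \cdot 63\right)\right) 35 = \left(24 - \frac{31}{2}\right) 35 = \frac{17}{2} \cdot 35 = \frac{595}{2}$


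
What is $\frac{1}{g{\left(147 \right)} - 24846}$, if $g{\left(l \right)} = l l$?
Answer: $- \frac{1}{3237} \approx -0.00030893$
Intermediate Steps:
$g{\left(l \right)} = l^{2}$
$\frac{1}{g{\left(147 \right)} - 24846} = \frac{1}{147^{2} - 24846} = \frac{1}{21609 - 24846} = \frac{1}{-3237} = - \frac{1}{3237}$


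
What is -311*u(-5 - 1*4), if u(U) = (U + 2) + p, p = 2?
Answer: 1555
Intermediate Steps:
u(U) = 4 + U (u(U) = (U + 2) + 2 = (2 + U) + 2 = 4 + U)
-311*u(-5 - 1*4) = -311*(4 + (-5 - 1*4)) = -311*(4 + (-5 - 4)) = -311*(4 - 9) = -311*(-5) = 1555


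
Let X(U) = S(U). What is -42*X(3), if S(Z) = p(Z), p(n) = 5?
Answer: -210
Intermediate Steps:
S(Z) = 5
X(U) = 5
-42*X(3) = -42*5 = -210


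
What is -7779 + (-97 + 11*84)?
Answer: -6952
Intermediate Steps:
-7779 + (-97 + 11*84) = -7779 + (-97 + 924) = -7779 + 827 = -6952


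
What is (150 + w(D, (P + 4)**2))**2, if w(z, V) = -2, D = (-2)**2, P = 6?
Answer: 21904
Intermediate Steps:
D = 4
(150 + w(D, (P + 4)**2))**2 = (150 - 2)**2 = 148**2 = 21904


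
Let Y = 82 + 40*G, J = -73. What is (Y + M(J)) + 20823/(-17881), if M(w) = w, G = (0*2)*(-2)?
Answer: 140106/17881 ≈ 7.8355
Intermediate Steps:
G = 0 (G = 0*(-2) = 0)
Y = 82 (Y = 82 + 40*0 = 82 + 0 = 82)
(Y + M(J)) + 20823/(-17881) = (82 - 73) + 20823/(-17881) = 9 + 20823*(-1/17881) = 9 - 20823/17881 = 140106/17881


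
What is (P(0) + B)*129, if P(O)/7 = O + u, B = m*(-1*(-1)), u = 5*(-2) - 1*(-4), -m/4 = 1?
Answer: -5934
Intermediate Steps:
m = -4 (m = -4*1 = -4)
u = -6 (u = -10 + 4 = -6)
B = -4 (B = -(-4)*(-1) = -4*1 = -4)
P(O) = -42 + 7*O (P(O) = 7*(O - 6) = 7*(-6 + O) = -42 + 7*O)
(P(0) + B)*129 = ((-42 + 7*0) - 4)*129 = ((-42 + 0) - 4)*129 = (-42 - 4)*129 = -46*129 = -5934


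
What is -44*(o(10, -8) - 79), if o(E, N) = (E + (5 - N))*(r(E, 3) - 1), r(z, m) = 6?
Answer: -1584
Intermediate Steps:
o(E, N) = 25 - 5*N + 5*E (o(E, N) = (E + (5 - N))*(6 - 1) = (5 + E - N)*5 = 25 - 5*N + 5*E)
-44*(o(10, -8) - 79) = -44*((25 - 5*(-8) + 5*10) - 79) = -44*((25 + 40 + 50) - 79) = -44*(115 - 79) = -44*36 = -1584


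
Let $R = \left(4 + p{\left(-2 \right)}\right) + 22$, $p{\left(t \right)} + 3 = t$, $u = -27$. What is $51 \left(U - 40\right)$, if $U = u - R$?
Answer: $-4488$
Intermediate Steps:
$p{\left(t \right)} = -3 + t$
$R = 21$ ($R = \left(4 - 5\right) + 22 = -1 + 22 = 21$)
$U = -48$ ($U = -27 - 21 = -48$)
$51 \left(U - 40\right) = 51 \left(-48 - 40\right) = 51 \left(-88\right) = -4488$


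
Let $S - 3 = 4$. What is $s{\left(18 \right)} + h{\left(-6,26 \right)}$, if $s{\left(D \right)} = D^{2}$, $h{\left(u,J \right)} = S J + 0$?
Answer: $506$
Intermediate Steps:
$S = 7$ ($S = 3 + 4 = 7$)
$h{\left(u,J \right)} = 7 J$ ($h{\left(u,J \right)} = 7 J + 0 = 7 J$)
$s{\left(18 \right)} + h{\left(-6,26 \right)} = 18^{2} + 7 \cdot 26 = 324 + 182 = 506$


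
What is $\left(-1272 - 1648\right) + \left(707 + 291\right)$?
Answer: $-1922$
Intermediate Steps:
$\left(-1272 - 1648\right) + \left(707 + 291\right) = \left(-1272 - 1648\right) + 998 = -2920 + 998 = -1922$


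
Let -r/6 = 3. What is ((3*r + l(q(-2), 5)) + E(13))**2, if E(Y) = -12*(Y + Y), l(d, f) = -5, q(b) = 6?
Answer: 137641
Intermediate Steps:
r = -18 (r = -6*3 = -18)
E(Y) = -24*Y
((3*r + l(q(-2), 5)) + E(13))**2 = ((3*(-18) - 5) - 24*13)**2 = ((-54 - 5) - 312)**2 = (-59 - 312)**2 = (-371)**2 = 137641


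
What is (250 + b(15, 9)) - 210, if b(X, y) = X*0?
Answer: 40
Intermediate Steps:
b(X, y) = 0
(250 + b(15, 9)) - 210 = (250 + 0) - 210 = 250 - 210 = 40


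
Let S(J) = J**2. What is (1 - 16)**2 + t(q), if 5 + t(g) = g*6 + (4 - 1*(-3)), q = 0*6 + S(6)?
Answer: 443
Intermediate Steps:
q = 36 (q = 0*6 + 6**2 = 0 + 36 = 36)
t(g) = 2 + 6*g (t(g) = -5 + (g*6 + (4 - 1*(-3))) = -5 + (6*g + (4 + 3)) = -5 + (6*g + 7) = -5 + (7 + 6*g) = 2 + 6*g)
(1 - 16)**2 + t(q) = (1 - 16)**2 + (2 + 6*36) = (-15)**2 + (2 + 216) = 225 + 218 = 443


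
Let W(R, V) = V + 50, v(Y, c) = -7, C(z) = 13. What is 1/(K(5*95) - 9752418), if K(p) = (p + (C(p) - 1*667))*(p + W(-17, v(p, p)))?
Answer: -1/9845140 ≈ -1.0157e-7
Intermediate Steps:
W(R, V) = 50 + V
K(p) = (-654 + p)*(43 + p) (K(p) = (p + (13 - 1*667))*(p + (50 - 7)) = (p + (13 - 667))*(p + 43) = (p - 654)*(43 + p) = (-654 + p)*(43 + p))
1/(K(5*95) - 9752418) = 1/((-28122 + (5*95)² - 3055*95) - 9752418) = 1/((-28122 + 475² - 611*475) - 9752418) = 1/((-28122 + 225625 - 290225) - 9752418) = 1/(-92722 - 9752418) = 1/(-9845140) = -1/9845140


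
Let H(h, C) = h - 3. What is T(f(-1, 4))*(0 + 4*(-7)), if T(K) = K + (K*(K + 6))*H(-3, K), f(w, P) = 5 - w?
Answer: 11928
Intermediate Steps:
H(h, C) = -3 + h
T(K) = K - 6*K*(6 + K) (T(K) = K + (K*(K + 6))*(-3 - 3) = K + (K*(6 + K))*(-6) = K - 6*K*(6 + K))
T(f(-1, 4))*(0 + 4*(-7)) = (-(5 - 1*(-1))*(35 + 6*(5 - 1*(-1))))*(0 + 4*(-7)) = (-(5 + 1)*(35 + 6*(5 + 1)))*(0 - 28) = -1*6*(35 + 6*6)*(-28) = -1*6*(35 + 36)*(-28) = -1*6*71*(-28) = -426*(-28) = 11928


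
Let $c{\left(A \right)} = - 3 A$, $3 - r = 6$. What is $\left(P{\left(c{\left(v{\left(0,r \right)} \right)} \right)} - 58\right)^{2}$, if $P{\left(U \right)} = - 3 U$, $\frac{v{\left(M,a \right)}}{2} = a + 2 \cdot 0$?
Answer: $12544$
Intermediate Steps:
$r = -3$ ($r = 3 - 6 = -3$)
$v{\left(M,a \right)} = 2 a$ ($v{\left(M,a \right)} = 2 \left(a + 2 \cdot 0\right) = 2 \left(a + 0\right) = 2 a$)
$\left(P{\left(c{\left(v{\left(0,r \right)} \right)} \right)} - 58\right)^{2} = \left(- 3 \left(- 3 \cdot 2 \left(-3\right)\right) - 58\right)^{2} = \left(- 3 \left(\left(-3\right) \left(-6\right)\right) - 58\right)^{2} = \left(\left(-3\right) 18 - 58\right)^{2} = \left(-54 - 58\right)^{2} = \left(-112\right)^{2} = 12544$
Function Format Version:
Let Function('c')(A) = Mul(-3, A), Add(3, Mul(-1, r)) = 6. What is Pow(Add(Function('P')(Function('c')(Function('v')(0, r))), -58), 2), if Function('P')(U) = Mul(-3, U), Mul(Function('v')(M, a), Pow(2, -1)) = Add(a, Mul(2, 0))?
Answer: 12544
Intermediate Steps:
r = -3 (r = Add(3, Mul(-1, 6)) = Add(3, -6) = -3)
Function('v')(M, a) = Mul(2, a) (Function('v')(M, a) = Mul(2, Add(a, Mul(2, 0))) = Mul(2, Add(a, 0)) = Mul(2, a))
Pow(Add(Function('P')(Function('c')(Function('v')(0, r))), -58), 2) = Pow(Add(Mul(-3, Mul(-3, Mul(2, -3))), -58), 2) = Pow(Add(Mul(-3, Mul(-3, -6)), -58), 2) = Pow(Add(Mul(-3, 18), -58), 2) = Pow(Add(-54, -58), 2) = Pow(-112, 2) = 12544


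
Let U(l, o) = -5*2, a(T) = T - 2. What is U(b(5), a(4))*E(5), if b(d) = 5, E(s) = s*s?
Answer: -250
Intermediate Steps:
E(s) = s²
a(T) = -2 + T
U(l, o) = -10
U(b(5), a(4))*E(5) = -10*5² = -10*25 = -250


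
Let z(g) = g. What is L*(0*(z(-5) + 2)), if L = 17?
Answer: 0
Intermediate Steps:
L*(0*(z(-5) + 2)) = 17*(0*(-5 + 2)) = 17*(0*(-3)) = 17*0 = 0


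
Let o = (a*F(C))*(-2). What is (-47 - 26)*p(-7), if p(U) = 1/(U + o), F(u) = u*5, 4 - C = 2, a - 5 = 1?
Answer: 73/127 ≈ 0.57480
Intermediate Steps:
a = 6 (a = 5 + 1 = 6)
C = 2 (C = 4 - 1*2 = 4 - 2 = 2)
F(u) = 5*u
o = -120 (o = (6*(5*2))*(-2) = (6*10)*(-2) = 60*(-2) = -120)
p(U) = 1/(-120 + U) (p(U) = 1/(U - 120) = 1/(-120 + U))
(-47 - 26)*p(-7) = (-47 - 26)/(-120 - 7) = -73/(-127) = -73*(-1/127) = 73/127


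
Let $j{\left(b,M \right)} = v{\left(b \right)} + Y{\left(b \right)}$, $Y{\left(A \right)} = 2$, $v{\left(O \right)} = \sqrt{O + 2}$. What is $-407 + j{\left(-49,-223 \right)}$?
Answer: $-405 + i \sqrt{47} \approx -405.0 + 6.8557 i$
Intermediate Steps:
$v{\left(O \right)} = \sqrt{2 + O}$
$j{\left(b,M \right)} = 2 + \sqrt{2 + b}$ ($j{\left(b,M \right)} = \sqrt{2 + b} + 2 = 2 + \sqrt{2 + b}$)
$-407 + j{\left(-49,-223 \right)} = -407 + \left(2 + \sqrt{2 - 49}\right) = -407 + \left(2 + \sqrt{-47}\right) = -407 + \left(2 + i \sqrt{47}\right) = -405 + i \sqrt{47}$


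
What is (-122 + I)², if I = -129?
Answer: 63001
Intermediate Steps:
(-122 + I)² = (-122 - 129)² = (-251)² = 63001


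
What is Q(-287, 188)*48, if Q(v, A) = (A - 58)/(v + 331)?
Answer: 1560/11 ≈ 141.82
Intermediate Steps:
Q(v, A) = (-58 + A)/(331 + v)
Q(-287, 188)*48 = ((-58 + 188)/(331 - 287))*48 = (130/44)*48 = ((1/44)*130)*48 = (65/22)*48 = 1560/11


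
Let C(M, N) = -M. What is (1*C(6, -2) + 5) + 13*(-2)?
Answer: -27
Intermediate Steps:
(1*C(6, -2) + 5) + 13*(-2) = (1*(-1*6) + 5) + 13*(-2) = (1*(-6) + 5) - 26 = (-6 + 5) - 26 = -1 - 26 = -27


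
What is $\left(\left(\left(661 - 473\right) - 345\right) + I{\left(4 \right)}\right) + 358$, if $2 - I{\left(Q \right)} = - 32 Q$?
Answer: $331$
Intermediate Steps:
$I{\left(Q \right)} = 2 + 32 Q$ ($I{\left(Q \right)} = 2 - - 32 Q = 2 + 32 Q$)
$\left(\left(\left(661 - 473\right) - 345\right) + I{\left(4 \right)}\right) + 358 = \left(\left(\left(661 - 473\right) - 345\right) + \left(2 + 32 \cdot 4\right)\right) + 358 = \left(\left(188 - 345\right) + \left(2 + 128\right)\right) + 358 = \left(-157 + 130\right) + 358 = -27 + 358 = 331$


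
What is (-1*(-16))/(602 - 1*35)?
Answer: 16/567 ≈ 0.028219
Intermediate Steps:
(-1*(-16))/(602 - 1*35) = 16/(602 - 35) = 16/567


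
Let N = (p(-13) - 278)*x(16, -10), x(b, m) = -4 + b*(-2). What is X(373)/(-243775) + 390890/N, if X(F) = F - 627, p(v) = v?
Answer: 47645935327/1276893450 ≈ 37.314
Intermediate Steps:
X(F) = -627 + F
x(b, m) = -4 - 2*b
N = 10476 (N = (-13 - 278)*(-4 - 2*16) = -291*(-4 - 32) = -291*(-36) = 10476)
X(373)/(-243775) + 390890/N = (-627 + 373)/(-243775) + 390890/10476 = -254*(-1/243775) + 390890*(1/10476) = 254/243775 + 195445/5238 = 47645935327/1276893450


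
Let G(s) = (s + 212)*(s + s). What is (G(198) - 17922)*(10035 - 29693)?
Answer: -2839362204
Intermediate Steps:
G(s) = 2*s*(212 + s) (G(s) = (212 + s)*(2*s) = 2*s*(212 + s))
(G(198) - 17922)*(10035 - 29693) = (2*198*(212 + 198) - 17922)*(10035 - 29693) = (2*198*410 - 17922)*(-19658) = (162360 - 17922)*(-19658) = 144438*(-19658) = -2839362204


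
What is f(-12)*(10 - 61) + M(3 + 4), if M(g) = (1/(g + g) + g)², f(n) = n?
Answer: 129753/196 ≈ 662.00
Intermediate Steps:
M(g) = (g + 1/(2*g))² (M(g) = (1/(2*g) + g)² = (g + 1/(2*g))²)
f(-12)*(10 - 61) + M(3 + 4) = -12*(10 - 61) + (1 + 2*(3 + 4)²)²/(4*(3 + 4)²) = -12*(-51) + (¼)*(1 + 2*7²)²/7² = 612 + (¼)*(1/49)*(1 + 2*49)² = 612 + (¼)*(1/49)*(1 + 98)² = 612 + (¼)*(1/49)*99² = 612 + (¼)*(1/49)*9801 = 612 + 9801/196 = 129753/196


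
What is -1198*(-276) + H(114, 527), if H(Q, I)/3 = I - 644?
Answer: 330297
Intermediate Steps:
H(Q, I) = -1932 + 3*I (H(Q, I) = 3*(I - 644) = 3*(-644 + I) = -1932 + 3*I)
-1198*(-276) + H(114, 527) = -1198*(-276) + (-1932 + 3*527) = 330648 + (-1932 + 1581) = 330648 - 351 = 330297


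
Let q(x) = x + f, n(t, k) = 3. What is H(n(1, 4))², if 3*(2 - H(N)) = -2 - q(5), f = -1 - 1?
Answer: 121/9 ≈ 13.444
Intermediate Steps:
f = -2
q(x) = -2 + x (q(x) = x - 2 = -2 + x)
H(N) = 11/3 (H(N) = 2 - (-2 - (-2 + 5))/3 = 2 - (-2 - 1*3)/3 = 2 - (-2 - 3)/3 = 2 - ⅓*(-5) = 2 + 5/3 = 11/3)
H(n(1, 4))² = (11/3)² = 121/9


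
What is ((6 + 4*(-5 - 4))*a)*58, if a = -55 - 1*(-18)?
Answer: 64380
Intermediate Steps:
a = -37 (a = -55 + 18 = -37)
((6 + 4*(-5 - 4))*a)*58 = ((6 + 4*(-5 - 4))*(-37))*58 = ((6 + 4*(-9))*(-37))*58 = ((6 - 36)*(-37))*58 = -30*(-37)*58 = 1110*58 = 64380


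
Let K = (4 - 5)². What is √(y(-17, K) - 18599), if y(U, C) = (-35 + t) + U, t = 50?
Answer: I*√18601 ≈ 136.39*I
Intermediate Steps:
K = 1 (K = (-1)² = 1)
y(U, C) = 15 + U (y(U, C) = (-35 + 50) + U = 15 + U)
√(y(-17, K) - 18599) = √((15 - 17) - 18599) = √(-2 - 18599) = √(-18601) = I*√18601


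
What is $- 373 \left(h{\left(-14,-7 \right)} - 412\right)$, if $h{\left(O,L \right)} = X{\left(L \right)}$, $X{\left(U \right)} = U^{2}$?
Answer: $135399$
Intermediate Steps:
$h{\left(O,L \right)} = L^{2}$
$- 373 \left(h{\left(-14,-7 \right)} - 412\right) = - 373 \left(\left(-7\right)^{2} - 412\right) = - 373 \left(49 - 412\right) = \left(-373\right) \left(-363\right) = 135399$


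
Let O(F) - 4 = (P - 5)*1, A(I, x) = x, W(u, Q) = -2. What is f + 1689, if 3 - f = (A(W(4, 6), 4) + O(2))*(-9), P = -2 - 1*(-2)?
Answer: 1719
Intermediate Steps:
P = 0 (P = -2 + 2 = 0)
O(F) = -1 (O(F) = 4 + (0 - 5)*1 = 4 - 5*1 = 4 - 5 = -1)
f = 30 (f = 3 - (4 - 1)*(-9) = 3 - 3*(-9) = 3 - 1*(-27) = 3 + 27 = 30)
f + 1689 = 30 + 1689 = 1719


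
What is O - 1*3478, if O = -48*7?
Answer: -3814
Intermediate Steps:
O = -336
O - 1*3478 = -336 - 1*3478 = -336 - 3478 = -3814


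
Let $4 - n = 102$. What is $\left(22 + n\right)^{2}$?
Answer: $5776$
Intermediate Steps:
$n = -98$ ($n = 4 - 102 = -98$)
$\left(22 + n\right)^{2} = \left(22 - 98\right)^{2} = \left(-76\right)^{2} = 5776$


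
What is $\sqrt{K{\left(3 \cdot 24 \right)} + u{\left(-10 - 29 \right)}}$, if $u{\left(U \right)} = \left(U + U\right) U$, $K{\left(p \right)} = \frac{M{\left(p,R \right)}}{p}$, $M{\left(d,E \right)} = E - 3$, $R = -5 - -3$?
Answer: $\frac{\sqrt{438038}}{12} \approx 55.154$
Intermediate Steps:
$R = -2$ ($R = -5 + 3 = -2$)
$M{\left(d,E \right)} = -3 + E$ ($M{\left(d,E \right)} = E - 3 = -3 + E$)
$K{\left(p \right)} = - \frac{5}{p}$ ($K{\left(p \right)} = \frac{-3 - 2}{p} = - \frac{5}{p}$)
$u{\left(U \right)} = 2 U^{2}$ ($u{\left(U \right)} = 2 U U = 2 U^{2}$)
$\sqrt{K{\left(3 \cdot 24 \right)} + u{\left(-10 - 29 \right)}} = \sqrt{- \frac{5}{3 \cdot 24} + 2 \left(-10 - 29\right)^{2}} = \sqrt{- \frac{5}{72} + 2 \left(-10 - 29\right)^{2}} = \sqrt{\left(-5\right) \frac{1}{72} + 2 \left(-39\right)^{2}} = \sqrt{- \frac{5}{72} + 2 \cdot 1521} = \sqrt{- \frac{5}{72} + 3042} = \sqrt{\frac{219019}{72}} = \frac{\sqrt{438038}}{12}$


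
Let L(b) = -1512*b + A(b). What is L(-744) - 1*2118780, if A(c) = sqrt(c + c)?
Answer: -993852 + 4*I*sqrt(93) ≈ -9.9385e+5 + 38.575*I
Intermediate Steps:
A(c) = sqrt(2)*sqrt(c) (A(c) = sqrt(2*c) = sqrt(2)*sqrt(c))
L(b) = -1512*b + sqrt(2)*sqrt(b)
L(-744) - 1*2118780 = (-1512*(-744) + sqrt(2)*sqrt(-744)) - 1*2118780 = (1124928 + sqrt(2)*(2*I*sqrt(186))) - 2118780 = (1124928 + 4*I*sqrt(93)) - 2118780 = -993852 + 4*I*sqrt(93)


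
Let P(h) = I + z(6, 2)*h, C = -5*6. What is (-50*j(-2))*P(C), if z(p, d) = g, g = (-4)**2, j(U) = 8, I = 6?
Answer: 189600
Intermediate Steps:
C = -30
g = 16
z(p, d) = 16
P(h) = 6 + 16*h
(-50*j(-2))*P(C) = (-50*8)*(6 + 16*(-30)) = -400*(6 - 480) = -400*(-474) = 189600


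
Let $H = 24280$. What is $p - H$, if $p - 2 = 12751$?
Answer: $-11527$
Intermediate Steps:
$p = 12753$ ($p = 2 + 12751 = 12753$)
$p - H = 12753 - 24280 = -11527$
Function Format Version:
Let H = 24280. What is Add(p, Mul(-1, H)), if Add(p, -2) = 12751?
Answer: -11527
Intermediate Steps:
p = 12753 (p = Add(2, 12751) = 12753)
Add(p, Mul(-1, H)) = Add(12753, Mul(-1, 24280)) = Add(12753, -24280) = -11527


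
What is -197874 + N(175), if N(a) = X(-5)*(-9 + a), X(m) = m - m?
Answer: -197874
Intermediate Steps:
X(m) = 0
N(a) = 0 (N(a) = 0*(-9 + a) = 0)
-197874 + N(175) = -197874 + 0 = -197874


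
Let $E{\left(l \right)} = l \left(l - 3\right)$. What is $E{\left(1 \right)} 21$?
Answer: $-42$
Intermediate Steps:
$E{\left(l \right)} = l \left(-3 + l\right)$
$E{\left(1 \right)} 21 = 1 \left(-3 + 1\right) 21 = 1 \left(-2\right) 21 = \left(-2\right) 21 = -42$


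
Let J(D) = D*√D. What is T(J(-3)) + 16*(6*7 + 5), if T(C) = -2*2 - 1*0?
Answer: 748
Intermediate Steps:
J(D) = D^(3/2)
T(C) = -4 (T(C) = -4 + 0 = -4)
T(J(-3)) + 16*(6*7 + 5) = -4 + 16*(6*7 + 5) = -4 + 16*(42 + 5) = -4 + 16*47 = -4 + 752 = 748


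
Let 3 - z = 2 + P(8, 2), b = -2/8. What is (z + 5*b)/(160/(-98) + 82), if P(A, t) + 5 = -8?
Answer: 2499/15752 ≈ 0.15865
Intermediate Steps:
P(A, t) = -13 (P(A, t) = -5 - 8 = -13)
b = -¼ (b = -2*⅛ = -¼ ≈ -0.25000)
z = 14 (z = 3 - (2 - 13) = 3 - 1*(-11) = 3 + 11 = 14)
(z + 5*b)/(160/(-98) + 82) = (14 + 5*(-¼))/(160/(-98) + 82) = (14 - 5/4)/(160*(-1/98) + 82) = 51/(4*(-80/49 + 82)) = 51/(4*(3938/49)) = (51/4)*(49/3938) = 2499/15752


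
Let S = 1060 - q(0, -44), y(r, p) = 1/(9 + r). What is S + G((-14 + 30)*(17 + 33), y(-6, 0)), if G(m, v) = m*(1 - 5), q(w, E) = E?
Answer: -2096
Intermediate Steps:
S = 1104 (S = 1060 - 1*(-44) = 1060 + 44 = 1104)
G(m, v) = -4*m (G(m, v) = m*(-4) = -4*m)
S + G((-14 + 30)*(17 + 33), y(-6, 0)) = 1104 - 4*(-14 + 30)*(17 + 33) = 1104 - 64*50 = 1104 - 4*800 = 1104 - 3200 = -2096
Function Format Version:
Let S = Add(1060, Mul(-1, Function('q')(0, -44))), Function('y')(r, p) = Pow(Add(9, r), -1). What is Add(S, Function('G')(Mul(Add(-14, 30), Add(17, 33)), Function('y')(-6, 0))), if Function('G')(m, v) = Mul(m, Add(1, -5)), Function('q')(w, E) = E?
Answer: -2096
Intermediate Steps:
S = 1104 (S = Add(1060, Mul(-1, -44)) = Add(1060, 44) = 1104)
Function('G')(m, v) = Mul(-4, m) (Function('G')(m, v) = Mul(m, -4) = Mul(-4, m))
Add(S, Function('G')(Mul(Add(-14, 30), Add(17, 33)), Function('y')(-6, 0))) = Add(1104, Mul(-4, Mul(Add(-14, 30), Add(17, 33)))) = Add(1104, Mul(-4, Mul(16, 50))) = Add(1104, Mul(-4, 800)) = Add(1104, -3200) = -2096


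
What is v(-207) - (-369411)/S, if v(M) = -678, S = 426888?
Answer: -1966399/2904 ≈ -677.13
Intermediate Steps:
v(-207) - (-369411)/S = -678 - (-369411)/426888 = -678 - 1*(-2513/2904) = -678 + 2513/2904 = -1966399/2904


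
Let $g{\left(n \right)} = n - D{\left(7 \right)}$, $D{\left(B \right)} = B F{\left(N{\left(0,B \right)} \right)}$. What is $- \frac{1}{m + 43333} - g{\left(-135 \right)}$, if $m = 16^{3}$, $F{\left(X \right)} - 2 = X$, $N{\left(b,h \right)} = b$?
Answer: $\frac{7066920}{47429} \approx 149.0$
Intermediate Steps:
$F{\left(X \right)} = 2 + X$
$D{\left(B \right)} = 2 B$ ($D{\left(B \right)} = B \left(2 + 0\right) = B 2 = 2 B$)
$m = 4096$
$g{\left(n \right)} = -14 + n$ ($g{\left(n \right)} = n - 2 \cdot 7 = n - 14 = -14 + n$)
$- \frac{1}{m + 43333} - g{\left(-135 \right)} = - \frac{1}{4096 + 43333} - \left(-14 - 135\right) = - \frac{1}{47429} - -149 = \left(-1\right) \frac{1}{47429} + 149 = - \frac{1}{47429} + 149 = \frac{7066920}{47429}$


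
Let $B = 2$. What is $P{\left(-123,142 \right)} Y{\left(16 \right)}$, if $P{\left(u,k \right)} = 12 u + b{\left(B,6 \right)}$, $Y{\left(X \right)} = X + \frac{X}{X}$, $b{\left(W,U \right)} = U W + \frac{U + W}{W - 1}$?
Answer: $-24752$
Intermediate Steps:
$b{\left(W,U \right)} = U W + \frac{U + W}{-1 + W}$
$Y{\left(X \right)} = 1 + X$ ($Y{\left(X \right)} = X + 1 = 1 + X$)
$P{\left(u,k \right)} = 20 + 12 u$ ($P{\left(u,k \right)} = 12 u + \frac{6 + 2 + 6 \cdot 2^{2} - 6 \cdot 2}{-1 + 2} = 12 u + \frac{6 + 2 + 6 \cdot 4 - 12}{1} = 12 u + 1 \left(6 + 2 + 24 - 12\right) = 12 u + 1 \cdot 20 = 12 u + 20 = 20 + 12 u$)
$P{\left(-123,142 \right)} Y{\left(16 \right)} = \left(20 + 12 \left(-123\right)\right) \left(1 + 16\right) = \left(20 - 1476\right) 17 = \left(-1456\right) 17 = -24752$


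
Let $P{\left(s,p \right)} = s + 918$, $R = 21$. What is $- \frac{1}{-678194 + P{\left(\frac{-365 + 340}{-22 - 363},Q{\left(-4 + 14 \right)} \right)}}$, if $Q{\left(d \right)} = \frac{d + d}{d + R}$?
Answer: $\frac{77}{52150247} \approx 1.4765 \cdot 10^{-6}$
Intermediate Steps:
$Q{\left(d \right)} = \frac{2 d}{21 + d}$ ($Q{\left(d \right)} = \frac{d + d}{d + 21} = \frac{2 d}{21 + d}$)
$P{\left(s,p \right)} = 918 + s$
$- \frac{1}{-678194 + P{\left(\frac{-365 + 340}{-22 - 363},Q{\left(-4 + 14 \right)} \right)}} = - \frac{1}{-678194 + \left(918 + \frac{-365 + 340}{-22 - 363}\right)} = - \frac{1}{-678194 + \left(918 - \frac{25}{-385}\right)} = - \frac{1}{-678194 + \left(918 - - \frac{5}{77}\right)} = - \frac{1}{-678194 + \left(918 + \frac{5}{77}\right)} = - \frac{1}{-678194 + \frac{70691}{77}} = - \frac{1}{- \frac{52150247}{77}} = \left(-1\right) \left(- \frac{77}{52150247}\right) = \frac{77}{52150247}$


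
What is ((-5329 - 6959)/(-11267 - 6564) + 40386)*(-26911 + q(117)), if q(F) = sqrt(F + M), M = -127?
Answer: -19379554438194/17831 + 720135054*I*sqrt(10)/17831 ≈ -1.0868e+9 + 1.2771e+5*I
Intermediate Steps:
q(F) = sqrt(-127 + F) (q(F) = sqrt(F - 127) = sqrt(-127 + F))
((-5329 - 6959)/(-11267 - 6564) + 40386)*(-26911 + q(117)) = ((-5329 - 6959)/(-11267 - 6564) + 40386)*(-26911 + sqrt(-127 + 117)) = (-12288/(-17831) + 40386)*(-26911 + sqrt(-10)) = (-12288*(-1/17831) + 40386)*(-26911 + I*sqrt(10)) = (12288/17831 + 40386)*(-26911 + I*sqrt(10)) = 720135054*(-26911 + I*sqrt(10))/17831 = -19379554438194/17831 + 720135054*I*sqrt(10)/17831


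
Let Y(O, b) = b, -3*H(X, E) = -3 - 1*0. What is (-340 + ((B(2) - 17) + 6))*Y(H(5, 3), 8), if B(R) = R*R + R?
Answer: -2760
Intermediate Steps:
B(R) = R + R**2 (B(R) = R**2 + R = R + R**2)
H(X, E) = 1 (H(X, E) = -(-3 - 1*0)/3 = -(-3 + 0)/3 = -1/3*(-3) = 1)
(-340 + ((B(2) - 17) + 6))*Y(H(5, 3), 8) = (-340 + ((2*(1 + 2) - 17) + 6))*8 = (-340 + ((2*3 - 17) + 6))*8 = (-340 + ((6 - 17) + 6))*8 = (-340 + (-11 + 6))*8 = (-340 - 5)*8 = -345*8 = -2760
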